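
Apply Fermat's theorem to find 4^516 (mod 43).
By Fermat: 4^{42} ≡ 1 (mod 43). 516 ≡ 12 (mod 42). So 4^{516} ≡ 4^{12} ≡ 35 (mod 43)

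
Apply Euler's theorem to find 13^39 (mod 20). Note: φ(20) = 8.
By Euler: 13^{8} ≡ 1 (mod 20) since gcd(13, 20) = 1. 39 = 4×8 + 7. So 13^{39} ≡ 13^{7} ≡ 17 (mod 20)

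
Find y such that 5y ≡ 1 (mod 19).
4

Since gcd(5, 19) = 1 divides 1, a solution exists.
Multiply both sides by the inverse of 5 mod 19:
  5^(-1) mod 19 = 4
  x ≡ 4 × 1 ≡ 4 ≡ 4 (mod 19)
Verification: 5 × 4 = 20 = 1 × 19 + 1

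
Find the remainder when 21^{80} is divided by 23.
By Fermat: 21^{22} ≡ 1 (mod 23). 80 = 3×22 + 14. So 21^{80} ≡ 21^{14} ≡ 8 (mod 23)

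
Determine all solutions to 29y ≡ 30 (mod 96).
54

Since gcd(29, 96) = 1 divides 30, a solution exists.
Multiply both sides by the inverse of 29 mod 96:
  29^(-1) mod 96 = 53
  x ≡ 53 × 30 ≡ 1590 ≡ 54 (mod 96)
Verification: 29 × 54 = 1566 = 16 × 96 + 30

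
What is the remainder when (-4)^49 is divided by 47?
Using Fermat: (-4)^{46} ≡ 1 (mod 47). 49 ≡ 3 (mod 46). So (-4)^{49} ≡ (-4)^{3} ≡ 30 (mod 47)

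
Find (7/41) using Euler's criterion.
(7/41) = 7^{20} mod 41 = -1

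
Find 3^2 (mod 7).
2 = 2 (binary 10). Repeated squaring mod 7: 3^1 ≡ 3; 3^2 ≡ 3² = 9 ≡ 2. So 3^2 ≡ 2 (mod 7).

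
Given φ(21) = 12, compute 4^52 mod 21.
By Euler: 4^{12} ≡ 1 (mod 21) since gcd(4, 21) = 1. 52 = 4×12 + 4. So 4^{52} ≡ 4^{4} ≡ 4 (mod 21)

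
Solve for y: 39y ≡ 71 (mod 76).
33

Since gcd(39, 76) = 1 divides 71, a solution exists.
Multiply both sides by the inverse of 39 mod 76:
  39^(-1) mod 76 = 39
  x ≡ 39 × 71 ≡ 2769 ≡ 33 (mod 76)
Verification: 39 × 33 = 1287 = 16 × 76 + 71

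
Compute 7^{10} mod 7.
0

Using successive squaring:
Binary expansion of 10: 1010
Powers of 7 mod 7 (each is the square of the previous):
  7^1 ≡ 0 (mod 7)
  7^2 ≡ 0² = 0 ≡ 0 (mod 7)
  7^4 ≡ 0² = 0 ≡ 0 (mod 7)
  7^8 ≡ 0² = 0 ≡ 0 (mod 7)
10 = 8 + 2, so 7^10 = 7^8 × 7^2 ≡ 0 × 0 (mod 7)
Multiplying step by step:
  0 × 0 = 0 ≡ 0 (mod 7)
Result: 7^10 ≡ 0 (mod 7)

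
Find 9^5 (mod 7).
9 ≡ 2 (mod 7). 5 = 4 + 1 (binary 101). Repeated squaring mod 7: 2^1 ≡ 2; 2^2 ≡ 2² = 4 ≡ 4; 2^4 ≡ 4² = 16 ≡ 2. Multiply: 9^5 ≡ 2^4 × 2^1 ≡ 2 × 2 (mod 7): 2 × 2 = 4 ≡ 4. So 9^5 ≡ 4 (mod 7).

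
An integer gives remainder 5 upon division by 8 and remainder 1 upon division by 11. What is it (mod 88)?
M = 8 × 11 = 88. M₁ = 11, y₁ ≡ 3 (mod 8). M₂ = 8, y₂ ≡ 7 (mod 11). m = 5×11×3 + 1×8×7 ≡ 45 (mod 88). The smallest positive such number is 45.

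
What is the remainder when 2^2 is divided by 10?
2 = 2 (binary 10). Repeated squaring mod 10: 2^1 ≡ 2; 2^2 ≡ 2² = 4 ≡ 4. So 2^2 ≡ 4 (mod 10).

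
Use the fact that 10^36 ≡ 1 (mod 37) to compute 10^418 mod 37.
By Fermat: 10^{36} ≡ 1 (mod 37). 418 ≡ 22 (mod 36). So 10^{418} ≡ 10^{22} ≡ 10 (mod 37)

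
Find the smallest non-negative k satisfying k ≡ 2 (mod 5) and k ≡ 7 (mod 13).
M = 5 × 13 = 65. M₁ = 13, y₁ ≡ 2 (mod 5). M₂ = 5, y₂ ≡ 8 (mod 13). k = 2×13×2 + 7×5×8 ≡ 7 (mod 65)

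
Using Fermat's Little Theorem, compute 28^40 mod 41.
By Fermat's Little Theorem, 28^{40} ≡ 1 (mod 41) since 41 is prime and gcd(28, 41) = 1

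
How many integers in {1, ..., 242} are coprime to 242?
110

Prime factorization: 242 = 2 × 11^2
Using the formula φ(n) = n × Π(1 - 1/p) for each prime factor p:
φ(242) = 242 × (1 - 1/2) × (1 - 1/11)
φ(242) = 110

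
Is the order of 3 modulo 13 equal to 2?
No, the actual order is 3, not 2.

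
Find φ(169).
156

Prime factorization: 169 = 13^2
Using the formula φ(n) = n × Π(1 - 1/p) for each prime factor p:
φ(169) = 169 × (1 - 1/13)
φ(169) = 156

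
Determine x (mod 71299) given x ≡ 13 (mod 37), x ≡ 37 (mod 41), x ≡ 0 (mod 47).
68056

Using the Chinese Remainder Theorem:
M = product of moduli = 71299
For equation 1: M_1 = 1927, 1927 ≡ 3 (mod 37), inverse of 1927 mod 37 is 25 (check: 3 × 25 = 75 ≡ 1 (mod 37))
For equation 2: M_2 = 1739, 1739 ≡ 17 (mod 41), inverse of 1739 mod 41 is 29 (check: 17 × 29 = 493 ≡ 1 (mod 41))
For equation 3: M_3 = 1517, 1517 ≡ 13 (mod 47), inverse of 1517 mod 47 is 29 (check: 13 × 29 = 377 ≡ 1 (mod 47))
Combine: x ≡ Σ r_i×M_i×(M_i⁻¹ mod m_i) = 13×1927×25 + 37×1739×29 + 0×1517×29 = 626275 + 1865947 + 0 = 2492222
2492222 mod 71299 = 68056
x ≡ 68056 (mod 71299)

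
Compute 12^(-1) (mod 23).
2

Using Extended Euclidean Algorithm:
gcd(12, 23) = 1
Bezout coefficients: 12 × 2 + 23 × -1 = 1
So 12 × 2 ≡ 1 (mod 23)
The inverse is 2 mod 23 = 2
Verification: 12 × 2 = 24 = 1 × 23 + 1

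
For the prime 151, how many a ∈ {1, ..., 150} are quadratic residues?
For prime 151, there are (p-1)/2 = (151-1)/2 = 75 quadratic residues (excluding 0).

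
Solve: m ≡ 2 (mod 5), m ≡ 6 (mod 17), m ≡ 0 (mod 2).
M = 5 × 17 × 2 = 170. M₁ = 34, y₁ ≡ 4 (mod 5). M₂ = 10, y₂ ≡ 12 (mod 17). M₃ = 85, y₃ ≡ 1 (mod 2). m = 2×34×4 + 6×10×12 + 0×85×1 ≡ 142 (mod 170)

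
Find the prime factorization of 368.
2^4 × 23

Divide by primes starting from smallest:
368 ÷ 2 = 184
184 ÷ 2 = 92
92 ÷ 2 = 46
46 ÷ 2 = 23
23 ÷ 23 = 1

368 = 2^4 × 23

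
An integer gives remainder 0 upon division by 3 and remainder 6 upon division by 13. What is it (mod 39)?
M = 3 × 13 = 39. M₁ = 13, y₁ ≡ 1 (mod 3). M₂ = 3, y₂ ≡ 9 (mod 13). k = 0×13×1 + 6×3×9 ≡ 6 (mod 39). The smallest positive such number is 6.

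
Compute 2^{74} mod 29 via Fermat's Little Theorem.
13

By Fermat's Little Theorem, a^(p-1) ≡ 1 (mod p) for prime p and gcd(a, p) = 1
Here p = 29, so 2^28 ≡ 1 (mod 29)
We can reduce the exponent: 74 mod 28 = 18
So 2^74 ≡ 2^18 (mod 29)
Computing: 2^18 mod 29 = 13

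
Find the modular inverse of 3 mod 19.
3^(-1) ≡ 13 (mod 19). Verification: 3 × 13 = 39 ≡ 1 (mod 19)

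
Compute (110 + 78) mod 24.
20

(110 + 78) = 188
188 mod 24 = 20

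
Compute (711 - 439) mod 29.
11

(711 - 439) = 272
272 mod 29 = 11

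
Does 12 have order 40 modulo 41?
p - 1 = 40 has prime divisors 2, 5. Check 12^(40/q) mod 41 for each: 12^(40/2) = 12^20 ≡ 40, 12^(40/5) = 12^8 ≡ 18 (mod 41). None of these is 1, so 12 has order 40 = φ(41), so it is a primitive root mod 41.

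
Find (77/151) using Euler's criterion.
(77/151) = 77^{75} mod 151 = -1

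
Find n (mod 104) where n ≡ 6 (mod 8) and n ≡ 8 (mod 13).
M = 8 × 13 = 104. M₁ = 13, y₁ ≡ 5 (mod 8). M₂ = 8, y₂ ≡ 5 (mod 13). n = 6×13×5 + 8×8×5 ≡ 86 (mod 104)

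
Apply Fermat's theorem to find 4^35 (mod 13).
By Fermat: 4^{12} ≡ 1 (mod 13). 35 = 2×12 + 11. So 4^{35} ≡ 4^{11} ≡ 10 (mod 13)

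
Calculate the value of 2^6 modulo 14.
6 = 4 + 2 (binary 110). Repeated squaring mod 14: 2^1 ≡ 2; 2^2 ≡ 2² = 4 ≡ 4; 2^4 ≡ 4² = 16 ≡ 2. Multiply: 2^6 = 2^4 × 2^2 ≡ 2 × 4 (mod 14): 2 × 4 = 8 ≡ 8. So 2^6 ≡ 8 (mod 14).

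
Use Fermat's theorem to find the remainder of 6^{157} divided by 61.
54

By Fermat's Little Theorem, a^(p-1) ≡ 1 (mod p) for prime p and gcd(a, p) = 1
Here p = 61, so 6^60 ≡ 1 (mod 61)
We can reduce the exponent: 157 mod 60 = 37
So 6^157 ≡ 6^37 (mod 61)
Computing: 6^37 mod 61 = 54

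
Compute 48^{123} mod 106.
18

Using successive squaring:
Binary expansion of 123: 1111011
Powers of 48 mod 106 (each is the square of the previous):
  48^1 ≡ 48 (mod 106)
  48^2 ≡ 48² = 2304 ≡ 78 (mod 106)
  48^4 ≡ 78² = 6084 ≡ 42 (mod 106)
  48^8 ≡ 42² = 1764 ≡ 68 (mod 106)
  48^16 ≡ 68² = 4624 ≡ 66 (mod 106)
  48^32 ≡ 66² = 4356 ≡ 10 (mod 106)
  48^64 ≡ 10² = 100 ≡ 100 (mod 106)
123 = 64 + 32 + 16 + 8 + 2 + 1, so 48^123 = 48^64 × 48^32 × 48^16 × 48^8 × 48^2 × 48^1 ≡ 100 × 10 × 66 × 68 × 78 × 48 (mod 106)
Multiplying step by step:
  100 × 10 = 1000 ≡ 46 (mod 106)
  46 × 66 = 3036 ≡ 68 (mod 106)
  68 × 68 = 4624 ≡ 66 (mod 106)
  66 × 78 = 5148 ≡ 60 (mod 106)
  60 × 48 = 2880 ≡ 18 (mod 106)
Result: 48^123 ≡ 18 (mod 106)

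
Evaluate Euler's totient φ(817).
756

Prime factorization: 817 = 19 × 43
Using the formula φ(n) = n × Π(1 - 1/p) for each prime factor p:
φ(817) = 817 × (1 - 1/19) × (1 - 1/43)
φ(817) = 756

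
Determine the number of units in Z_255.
128

Prime factorization: 255 = 3 × 5 × 17
Using the formula φ(n) = n × Π(1 - 1/p) for each prime factor p:
φ(255) = 255 × (1 - 1/3) × (1 - 1/5) × (1 - 1/17)
φ(255) = 128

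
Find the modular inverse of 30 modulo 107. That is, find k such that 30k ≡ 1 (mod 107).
25

Using Extended Euclidean Algorithm:
gcd(30, 107) = 1
Bezout coefficients: 30 × 25 + 107 × -7 = 1
So 30 × 25 ≡ 1 (mod 107)
The inverse is 25 mod 107 = 25
Verification: 30 × 25 = 750 = 7 × 107 + 1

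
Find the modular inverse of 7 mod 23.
7^(-1) ≡ 10 (mod 23). Verification: 7 × 10 = 70 ≡ 1 (mod 23)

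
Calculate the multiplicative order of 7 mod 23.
Powers of 7 mod 23: 7^1≡7, 7^2≡3, 7^3≡21, 7^4≡9, 7^5≡17, 7^6≡4, 7^7≡5, 7^8≡12, 7^9≡15, 7^10≡13, 7^11≡22, 7^12≡16, 7^13≡20, 7^14≡2, 7^15≡14, 7^16≡6, 7^17≡19, 7^18≡18, 7^19≡11, 7^20≡8, 7^21≡10, 7^22≡1. Order = 22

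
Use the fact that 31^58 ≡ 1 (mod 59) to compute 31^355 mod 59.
By Fermat: 31^{58} ≡ 1 (mod 59). 355 = 6×58 + 7. So 31^{355} ≡ 31^{7} ≡ 24 (mod 59)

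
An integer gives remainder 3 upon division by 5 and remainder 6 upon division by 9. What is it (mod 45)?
M = 5 × 9 = 45. M₁ = 9, y₁ ≡ 4 (mod 5). M₂ = 5, y₂ ≡ 2 (mod 9). k = 3×9×4 + 6×5×2 ≡ 33 (mod 45). The smallest positive such number is 33.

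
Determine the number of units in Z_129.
84

Prime factorization: 129 = 3 × 43
Using the formula φ(n) = n × Π(1 - 1/p) for each prime factor p:
φ(129) = 129 × (1 - 1/3) × (1 - 1/43)
φ(129) = 84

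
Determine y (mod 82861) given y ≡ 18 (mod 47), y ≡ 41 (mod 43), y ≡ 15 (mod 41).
66476

Using the Chinese Remainder Theorem:
M = product of moduli = 82861
For equation 1: M_1 = 1763, 1763 ≡ 24 (mod 47), inverse of 1763 mod 47 is 2 (check: 24 × 2 = 48 ≡ 1 (mod 47))
For equation 2: M_2 = 1927, 1927 ≡ 35 (mod 43), inverse of 1927 mod 43 is 16 (check: 35 × 16 = 560 ≡ 1 (mod 43))
For equation 3: M_3 = 2021, 2021 ≡ 12 (mod 41), inverse of 2021 mod 41 is 24 (check: 12 × 24 = 288 ≡ 1 (mod 41))
Combine: y ≡ Σ r_i×M_i×(M_i⁻¹ mod m_i) = 18×1763×2 + 41×1927×16 + 15×2021×24 = 63468 + 1264112 + 727560 = 2055140
2055140 mod 82861 = 66476
y ≡ 66476 (mod 82861)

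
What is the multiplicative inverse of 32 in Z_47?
25

Using Extended Euclidean Algorithm:
gcd(32, 47) = 1
Bezout coefficients: 32 × -22 + 47 × 15 = 1
So 32 × -22 ≡ 1 (mod 47)
The inverse is -22 mod 47 = 25
Verification: 32 × 25 = 800 = 17 × 47 + 1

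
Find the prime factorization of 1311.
3 × 19 × 23

Divide by primes starting from smallest:
1311 ÷ 3 = 437
437 ÷ 19 = 23
23 ÷ 23 = 1

1311 = 3 × 19 × 23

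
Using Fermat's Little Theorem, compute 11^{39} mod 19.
1

By Fermat's Little Theorem, a^(p-1) ≡ 1 (mod p) for prime p and gcd(a, p) = 1
Here p = 19, so 11^18 ≡ 1 (mod 19)
We can reduce the exponent: 39 mod 18 = 3
So 11^39 ≡ 11^3 (mod 19)
Computing: 11^3 mod 19 = 1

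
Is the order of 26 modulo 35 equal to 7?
No, the actual order is 6, not 7.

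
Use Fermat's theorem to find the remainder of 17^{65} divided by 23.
19

By Fermat's Little Theorem, a^(p-1) ≡ 1 (mod p) for prime p and gcd(a, p) = 1
Here p = 23, so 17^22 ≡ 1 (mod 23)
We can reduce the exponent: 65 mod 22 = 21
So 17^65 ≡ 17^21 (mod 23)
Computing: 17^21 mod 23 = 19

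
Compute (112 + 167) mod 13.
6

(112 + 167) = 279
279 mod 13 = 6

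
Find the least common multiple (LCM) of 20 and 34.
340

First find GCD(20, 34) using the Euclidean algorithm:
20 = 0 × 34 + 20
34 = 1 × 20 + 14
20 = 1 × 14 + 6
14 = 2 × 6 + 2
6 = 3 × 2 + 0
GCD(20, 34) = 2

LCM formula: LCM(a, b) = (a × b) / GCD(a, b)
LCM(20, 34) = (20 × 34) / 2
LCM(20, 34) = 680 / 2
LCM(20, 34) = 340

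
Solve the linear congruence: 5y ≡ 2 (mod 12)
10

Since gcd(5, 12) = 1 divides 2, a solution exists.
Multiply both sides by the inverse of 5 mod 12:
  5^(-1) mod 12 = 5
  x ≡ 5 × 2 ≡ 10 ≡ 10 (mod 12)
Verification: 5 × 10 = 50 = 4 × 12 + 2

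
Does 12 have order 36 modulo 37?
p - 1 = 36 has prime divisors 2, 3. Check 12^(36/q) mod 37 for each: 12^(36/2) = 12^18 ≡ 1, 12^(36/3) = 12^12 ≡ 26 (mod 37). Since 12^18 ≡ 1 (mod 37), the order of 12 divides 18 (in fact the order is 9) ≠ 36, so it is not a primitive root.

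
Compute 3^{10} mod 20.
9

Using successive squaring:
Binary expansion of 10: 1010
Powers of 3 mod 20 (each is the square of the previous):
  3^1 ≡ 3 (mod 20)
  3^2 ≡ 3² = 9 ≡ 9 (mod 20)
  3^4 ≡ 9² = 81 ≡ 1 (mod 20)
  3^8 ≡ 1² = 1 ≡ 1 (mod 20)
10 = 8 + 2, so 3^10 = 3^8 × 3^2 ≡ 1 × 9 (mod 20)
Multiplying step by step:
  1 × 9 = 9 ≡ 9 (mod 20)
Result: 3^10 ≡ 9 (mod 20)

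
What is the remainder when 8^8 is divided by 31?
8 = 8 (binary 1000). Repeated squaring mod 31: 8^1 ≡ 8; 8^2 ≡ 8² = 64 ≡ 2; 8^4 ≡ 2² = 4 ≡ 4; 8^8 ≡ 4² = 16 ≡ 16. So 8^8 ≡ 16 (mod 31).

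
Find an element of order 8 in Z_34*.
9 has order 8 mod 34 since 9^{8} ≡ 1 (mod 34) and no smaller power works.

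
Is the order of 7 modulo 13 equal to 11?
No, the actual order is 12, not 11.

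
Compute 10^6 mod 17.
6 = 4 + 2 (binary 110). Repeated squaring mod 17: 10^1 ≡ 10; 10^2 ≡ 10² = 100 ≡ 15; 10^4 ≡ 15² = 225 ≡ 4. Multiply: 10^6 = 10^4 × 10^2 ≡ 4 × 15 (mod 17): 4 × 15 = 60 ≡ 9. So 10^6 ≡ 9 (mod 17).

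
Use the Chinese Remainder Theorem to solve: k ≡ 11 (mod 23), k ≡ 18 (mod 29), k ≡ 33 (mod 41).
14547

Using the Chinese Remainder Theorem:
M = product of moduli = 27347
For equation 1: M_1 = 1189, 1189 ≡ 16 (mod 23), inverse of 1189 mod 23 is 13 (check: 16 × 13 = 208 ≡ 1 (mod 23))
For equation 2: M_2 = 943, 943 ≡ 15 (mod 29), inverse of 943 mod 29 is 2 (check: 15 × 2 = 30 ≡ 1 (mod 29))
For equation 3: M_3 = 667, 667 ≡ 11 (mod 41), inverse of 667 mod 41 is 15 (check: 11 × 15 = 165 ≡ 1 (mod 41))
Combine: k ≡ Σ r_i×M_i×(M_i⁻¹ mod m_i) = 11×1189×13 + 18×943×2 + 33×667×15 = 170027 + 33948 + 330165 = 534140
534140 mod 27347 = 14547
k ≡ 14547 (mod 27347)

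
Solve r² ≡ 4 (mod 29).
The square roots of 4 mod 29 are 27 and 2. Verify: 27² = 729 ≡ 4 (mod 29)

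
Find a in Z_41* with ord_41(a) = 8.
3 has order 8 mod 41 since 3^{8} ≡ 1 (mod 41) and no smaller power works.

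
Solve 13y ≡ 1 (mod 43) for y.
10

Using Extended Euclidean Algorithm:
gcd(13, 43) = 1
Bezout coefficients: 13 × 10 + 43 × -3 = 1
So 13 × 10 ≡ 1 (mod 43)
The inverse is 10 mod 43 = 10
Verification: 13 × 10 = 130 = 3 × 43 + 1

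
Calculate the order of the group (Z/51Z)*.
32

Prime factorization: 51 = 3 × 17
Using the formula φ(n) = n × Π(1 - 1/p) for each prime factor p:
φ(51) = 51 × (1 - 1/3) × (1 - 1/17)
φ(51) = 32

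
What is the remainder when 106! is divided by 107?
By Wilson's theorem, (106)! ≡ -1 ≡ 106 (mod 107)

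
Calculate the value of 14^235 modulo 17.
Using Fermat: 14^{16} ≡ 1 (mod 17). 235 ≡ 11 (mod 16). So 14^{235} ≡ 14^{11} ≡ 10 (mod 17)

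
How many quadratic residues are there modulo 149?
For prime 149, there are (p-1)/2 = (149-1)/2 = 74 quadratic residues (excluding 0).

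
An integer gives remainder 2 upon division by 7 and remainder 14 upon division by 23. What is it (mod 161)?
M = 7 × 23 = 161. M₁ = 23, y₁ ≡ 4 (mod 7). M₂ = 7, y₂ ≡ 10 (mod 23). t = 2×23×4 + 14×7×10 ≡ 37 (mod 161). The smallest positive such number is 37.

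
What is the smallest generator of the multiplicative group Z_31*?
p - 1 = 30 has prime divisors 2, 3, 5. h is a primitive root mod 31 iff h^(30/q) ≢ 1 (mod 31) for each such q.
h = 2: 2^15 ≡ 1, 2^10 ≡ 1, 2^6 ≡ 2 (mod 31); 2^15 ≡ 1, so not a primitive root.
h = 3: 3^15 ≡ 30, 3^10 ≡ 25, 3^6 ≡ 16 (mod 31); none is 1, so 3 has order 30 and is a primitive root.
The smallest primitive root mod 31 is g = 3.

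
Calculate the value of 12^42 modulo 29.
Using Fermat: 12^{28} ≡ 1 (mod 29). 42 ≡ 14 (mod 28). So 12^{42} ≡ 12^{14} ≡ 28 (mod 29)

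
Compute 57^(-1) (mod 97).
57^(-1) ≡ 80 (mod 97). Verification: 57 × 80 = 4560 ≡ 1 (mod 97)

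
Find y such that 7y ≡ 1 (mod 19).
7^(-1) ≡ 11 (mod 19). Verification: 7 × 11 = 77 ≡ 1 (mod 19)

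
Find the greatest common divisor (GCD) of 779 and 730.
1

Using the Euclidean algorithm:
779 = 1 × 730 + 49
730 = 14 × 49 + 44
49 = 1 × 44 + 5
44 = 8 × 5 + 4
5 = 1 × 4 + 1
4 = 4 × 1 + 0

GCD(779, 730) = 1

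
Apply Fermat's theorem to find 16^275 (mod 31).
By Fermat: 16^{30} ≡ 1 (mod 31). 275 ≡ 5 (mod 30). So 16^{275} ≡ 16^{5} ≡ 1 (mod 31)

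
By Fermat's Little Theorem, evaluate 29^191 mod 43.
By Fermat: 29^{42} ≡ 1 (mod 43). 191 = 4×42 + 23. So 29^{191} ≡ 29^{23} ≡ 19 (mod 43)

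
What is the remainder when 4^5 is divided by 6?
5 = 4 + 1 (binary 101). Repeated squaring mod 6: 4^1 ≡ 4; 4^2 ≡ 4² = 16 ≡ 4; 4^4 ≡ 4² = 16 ≡ 4. Multiply: 4^5 = 4^4 × 4^1 ≡ 4 × 4 (mod 6): 4 × 4 = 16 ≡ 4. So 4^5 ≡ 4 (mod 6).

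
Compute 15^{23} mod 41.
28

Using successive squaring:
Binary expansion of 23: 10111
Powers of 15 mod 41 (each is the square of the previous):
  15^1 ≡ 15 (mod 41)
  15^2 ≡ 15² = 225 ≡ 20 (mod 41)
  15^4 ≡ 20² = 400 ≡ 31 (mod 41)
  15^8 ≡ 31² = 961 ≡ 18 (mod 41)
  15^16 ≡ 18² = 324 ≡ 37 (mod 41)
23 = 16 + 4 + 2 + 1, so 15^23 = 15^16 × 15^4 × 15^2 × 15^1 ≡ 37 × 31 × 20 × 15 (mod 41)
Multiplying step by step:
  37 × 31 = 1147 ≡ 40 (mod 41)
  40 × 20 = 800 ≡ 21 (mod 41)
  21 × 15 = 315 ≡ 28 (mod 41)
Result: 15^23 ≡ 28 (mod 41)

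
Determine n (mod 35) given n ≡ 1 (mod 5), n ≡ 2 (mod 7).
16

Using the Chinese Remainder Theorem:
M = product of moduli = 35
For equation 1: M_1 = 7, 7 ≡ 2 (mod 5), inverse of 7 mod 5 is 3 (check: 2 × 3 = 6 ≡ 1 (mod 5))
For equation 2: M_2 = 5, 5 ≡ 5 (mod 7), inverse of 5 mod 7 is 3 (check: 5 × 3 = 15 ≡ 1 (mod 7))
Combine: n ≡ Σ r_i×M_i×(M_i⁻¹ mod m_i) = 1×7×3 + 2×5×3 = 21 + 30 = 51
51 mod 35 = 16
n ≡ 16 (mod 35)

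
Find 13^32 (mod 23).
Using Fermat: 13^{22} ≡ 1 (mod 23). 32 ≡ 10 (mod 22). So 13^{32} ≡ 13^{10} ≡ 16 (mod 23)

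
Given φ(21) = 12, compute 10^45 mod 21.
By Euler: 10^{12} ≡ 1 (mod 21) since gcd(10, 21) = 1. 45 = 3×12 + 9. So 10^{45} ≡ 10^{9} ≡ 13 (mod 21)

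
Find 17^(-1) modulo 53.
25

Using Extended Euclidean Algorithm:
gcd(17, 53) = 1
Bezout coefficients: 17 × 25 + 53 × -8 = 1
So 17 × 25 ≡ 1 (mod 53)
The inverse is 25 mod 53 = 25
Verification: 17 × 25 = 425 = 8 × 53 + 1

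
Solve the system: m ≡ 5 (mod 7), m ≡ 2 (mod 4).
M = 7 × 4 = 28. M₁ = 4, y₁ ≡ 2 (mod 7). M₂ = 7, y₂ ≡ 3 (mod 4). m = 5×4×2 + 2×7×3 ≡ 26 (mod 28)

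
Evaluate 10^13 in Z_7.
Using Fermat: 10^{6} ≡ 1 (mod 7). 13 ≡ 1 (mod 6). So 10^{13} ≡ 10^{1} ≡ 3 (mod 7)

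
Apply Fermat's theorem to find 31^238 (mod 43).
By Fermat: 31^{42} ≡ 1 (mod 43). 238 = 5×42 + 28. So 31^{238} ≡ 31^{28} ≡ 6 (mod 43)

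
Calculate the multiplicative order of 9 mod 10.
Powers of 9 mod 10: 9^1≡9, 9^2≡1. Order = 2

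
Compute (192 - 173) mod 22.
19

(192 - 173) = 19
19 mod 22 = 19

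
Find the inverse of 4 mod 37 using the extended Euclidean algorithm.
Extended GCD: 4(-9) + 37(1) = 1. So 4^(-1) ≡ 28 ≡ 28 (mod 37). Verify: 4 × 28 = 112 ≡ 1 (mod 37)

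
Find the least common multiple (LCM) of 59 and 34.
2006

First find GCD(59, 34) using the Euclidean algorithm:
59 = 1 × 34 + 25
34 = 1 × 25 + 9
25 = 2 × 9 + 7
9 = 1 × 7 + 2
7 = 3 × 2 + 1
2 = 2 × 1 + 0
GCD(59, 34) = 1

LCM formula: LCM(a, b) = (a × b) / GCD(a, b)
LCM(59, 34) = (59 × 34) / 1
LCM(59, 34) = 2006 / 1
LCM(59, 34) = 2006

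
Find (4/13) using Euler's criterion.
(4/13) = 4^{6} mod 13 = 1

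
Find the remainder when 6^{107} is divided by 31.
By Fermat: 6^{30} ≡ 1 (mod 31). 107 = 3×30 + 17. So 6^{107} ≡ 6^{17} ≡ 26 (mod 31)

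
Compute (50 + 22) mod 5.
2

(50 + 22) = 72
72 mod 5 = 2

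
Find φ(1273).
1188

Prime factorization: 1273 = 19 × 67
Using the formula φ(n) = n × Π(1 - 1/p) for each prime factor p:
φ(1273) = 1273 × (1 - 1/19) × (1 - 1/67)
φ(1273) = 1188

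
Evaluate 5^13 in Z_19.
Using repeated squaring. 13 = 8 + 4 + 1 (binary 1101). Repeated squaring mod 19: 5^1 ≡ 5; 5^2 ≡ 5² = 25 ≡ 6; 5^4 ≡ 6² = 36 ≡ 17; 5^8 ≡ 17² = 289 ≡ 4. Multiply: 5^13 = 5^8 × 5^4 × 5^1 ≡ 4 × 17 × 5 (mod 19): 4 × 17 = 68 ≡ 11; 11 × 5 = 55 ≡ 17. So 5^13 ≡ 17 (mod 19).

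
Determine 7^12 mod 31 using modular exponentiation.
Using repeated squaring. 12 = 8 + 4 (binary 1100). Repeated squaring mod 31: 7^1 ≡ 7; 7^2 ≡ 7² = 49 ≡ 18; 7^4 ≡ 18² = 324 ≡ 14; 7^8 ≡ 14² = 196 ≡ 10. Multiply: 7^12 = 7^8 × 7^4 ≡ 10 × 14 (mod 31): 10 × 14 = 140 ≡ 16. So 7^12 ≡ 16 (mod 31).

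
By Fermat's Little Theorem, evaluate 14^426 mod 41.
By Fermat: 14^{40} ≡ 1 (mod 41). 426 ≡ 26 (mod 40). So 14^{426} ≡ 14^{26} ≡ 32 (mod 41)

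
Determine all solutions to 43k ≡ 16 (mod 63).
37

Since gcd(43, 63) = 1 divides 16, a solution exists.
Multiply both sides by the inverse of 43 mod 63:
  43^(-1) mod 63 = 22
  x ≡ 22 × 16 ≡ 352 ≡ 37 (mod 63)
Verification: 43 × 37 = 1591 = 25 × 63 + 16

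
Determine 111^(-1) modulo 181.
111^(-1) ≡ 106 (mod 181). Verification: 111 × 106 = 11766 ≡ 1 (mod 181)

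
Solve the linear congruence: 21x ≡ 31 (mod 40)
11

Since gcd(21, 40) = 1 divides 31, a solution exists.
Multiply both sides by the inverse of 21 mod 40:
  21^(-1) mod 40 = 21
  x ≡ 21 × 31 ≡ 651 ≡ 11 (mod 40)
Verification: 21 × 11 = 231 = 5 × 40 + 31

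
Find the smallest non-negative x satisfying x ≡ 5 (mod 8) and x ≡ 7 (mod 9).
M = 8 × 9 = 72. M₁ = 9, y₁ ≡ 1 (mod 8). M₂ = 8, y₂ ≡ 8 (mod 9). x = 5×9×1 + 7×8×8 ≡ 61 (mod 72)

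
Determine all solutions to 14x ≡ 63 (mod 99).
54

Since gcd(14, 99) = 1 divides 63, a solution exists.
Multiply both sides by the inverse of 14 mod 99:
  14^(-1) mod 99 = 92
  x ≡ 92 × 63 ≡ 5796 ≡ 54 (mod 99)
Verification: 14 × 54 = 756 = 7 × 99 + 63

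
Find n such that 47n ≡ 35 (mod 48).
13

Since gcd(47, 48) = 1 divides 35, a solution exists.
Multiply both sides by the inverse of 47 mod 48:
  47^(-1) mod 48 = 47
  x ≡ 47 × 35 ≡ 1645 ≡ 13 (mod 48)
Verification: 47 × 13 = 611 = 12 × 48 + 35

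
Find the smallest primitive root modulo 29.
p - 1 = 28 has prime divisors 2, 7. h is a primitive root mod 29 iff h^(28/q) ≢ 1 (mod 29) for each such q.
h = 2: 2^14 ≡ 28, 2^4 ≡ 16 (mod 29); none is 1, so 2 has order 28 and is a primitive root.
The smallest primitive root mod 29 is g = 2.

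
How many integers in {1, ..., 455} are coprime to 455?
288

Prime factorization: 455 = 5 × 7 × 13
Using the formula φ(n) = n × Π(1 - 1/p) for each prime factor p:
φ(455) = 455 × (1 - 1/5) × (1 - 1/7) × (1 - 1/13)
φ(455) = 288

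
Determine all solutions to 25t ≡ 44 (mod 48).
44

Since gcd(25, 48) = 1 divides 44, a solution exists.
Multiply both sides by the inverse of 25 mod 48:
  25^(-1) mod 48 = 25
  x ≡ 25 × 44 ≡ 1100 ≡ 44 (mod 48)
Verification: 25 × 44 = 1100 = 22 × 48 + 44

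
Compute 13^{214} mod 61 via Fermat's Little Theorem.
13

By Fermat's Little Theorem, a^(p-1) ≡ 1 (mod p) for prime p and gcd(a, p) = 1
Here p = 61, so 13^60 ≡ 1 (mod 61)
We can reduce the exponent: 214 mod 60 = 34
So 13^214 ≡ 13^34 (mod 61)
Computing: 13^34 mod 61 = 13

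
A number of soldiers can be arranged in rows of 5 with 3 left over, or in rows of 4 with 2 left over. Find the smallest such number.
M = 5 × 4 = 20. M₁ = 4, y₁ ≡ 4 (mod 5). M₂ = 5, y₂ ≡ 1 (mod 4). x = 3×4×4 + 2×5×1 ≡ 18 (mod 20). The smallest positive such number is 18.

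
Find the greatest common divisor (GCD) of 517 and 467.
1

Using the Euclidean algorithm:
517 = 1 × 467 + 50
467 = 9 × 50 + 17
50 = 2 × 17 + 16
17 = 1 × 16 + 1
16 = 16 × 1 + 0

GCD(517, 467) = 1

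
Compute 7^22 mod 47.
Using repeated squaring. 22 = 16 + 4 + 2 (binary 10110). Repeated squaring mod 47: 7^1 ≡ 7; 7^2 ≡ 7² = 49 ≡ 2; 7^4 ≡ 2² = 4 ≡ 4; 7^8 ≡ 4² = 16 ≡ 16; 7^16 ≡ 16² = 256 ≡ 21. Multiply: 7^22 = 7^16 × 7^4 × 7^2 ≡ 21 × 4 × 2 (mod 47): 21 × 4 = 84 ≡ 37; 37 × 2 = 74 ≡ 27. So 7^22 ≡ 27 (mod 47).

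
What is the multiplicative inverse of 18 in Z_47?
18^(-1) ≡ 34 (mod 47). Verification: 18 × 34 = 612 ≡ 1 (mod 47)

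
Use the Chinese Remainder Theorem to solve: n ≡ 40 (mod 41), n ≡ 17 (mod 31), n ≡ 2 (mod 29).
9224

Using the Chinese Remainder Theorem:
M = product of moduli = 36859
For equation 1: M_1 = 899, 899 ≡ 38 (mod 41), inverse of 899 mod 41 is 27 (check: 38 × 27 = 1026 ≡ 1 (mod 41))
For equation 2: M_2 = 1189, 1189 ≡ 11 (mod 31), inverse of 1189 mod 31 is 17 (check: 11 × 17 = 187 ≡ 1 (mod 31))
For equation 3: M_3 = 1271, 1271 ≡ 24 (mod 29), inverse of 1271 mod 29 is 23 (check: 24 × 23 = 552 ≡ 1 (mod 29))
Combine: n ≡ Σ r_i×M_i×(M_i⁻¹ mod m_i) = 40×899×27 + 17×1189×17 + 2×1271×23 = 970920 + 343621 + 58466 = 1373007
1373007 mod 36859 = 9224
n ≡ 9224 (mod 36859)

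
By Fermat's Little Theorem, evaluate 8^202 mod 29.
By Fermat: 8^{28} ≡ 1 (mod 29). 202 ≡ 6 (mod 28). So 8^{202} ≡ 8^{6} ≡ 13 (mod 29)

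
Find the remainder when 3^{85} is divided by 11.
By Fermat: 3^{10} ≡ 1 (mod 11). 85 = 8×10 + 5. So 3^{85} ≡ 3^{5} ≡ 1 (mod 11)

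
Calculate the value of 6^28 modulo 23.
Using Fermat: 6^{22} ≡ 1 (mod 23). 28 ≡ 6 (mod 22). So 6^{28} ≡ 6^{6} ≡ 12 (mod 23)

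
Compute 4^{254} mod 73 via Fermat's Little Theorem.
16

By Fermat's Little Theorem, a^(p-1) ≡ 1 (mod p) for prime p and gcd(a, p) = 1
Here p = 73, so 4^72 ≡ 1 (mod 73)
We can reduce the exponent: 254 mod 72 = 38
So 4^254 ≡ 4^38 (mod 73)
Computing: 4^38 mod 73 = 16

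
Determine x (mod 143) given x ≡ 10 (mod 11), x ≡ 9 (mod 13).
87

Using the Chinese Remainder Theorem:
M = product of moduli = 143
For equation 1: M_1 = 13, 13 ≡ 2 (mod 11), inverse of 13 mod 11 is 6 (check: 2 × 6 = 12 ≡ 1 (mod 11))
For equation 2: M_2 = 11, 11 ≡ 11 (mod 13), inverse of 11 mod 13 is 6 (check: 11 × 6 = 66 ≡ 1 (mod 13))
Combine: x ≡ Σ r_i×M_i×(M_i⁻¹ mod m_i) = 10×13×6 + 9×11×6 = 780 + 594 = 1374
1374 mod 143 = 87
x ≡ 87 (mod 143)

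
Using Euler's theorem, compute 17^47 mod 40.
By Euler: 17^{16} ≡ 1 (mod 40) since gcd(17, 40) = 1. 47 = 2×16 + 15. So 17^{47} ≡ 17^{15} ≡ 33 (mod 40)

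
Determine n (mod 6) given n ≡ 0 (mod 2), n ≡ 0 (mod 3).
0

Using the Chinese Remainder Theorem:
M = product of moduli = 6
For equation 1: M_1 = 3, 3 ≡ 1 (mod 2), inverse of 3 mod 2 is 1 (check: 1 × 1 = 1 ≡ 1 (mod 2))
For equation 2: M_2 = 2, 2 ≡ 2 (mod 3), inverse of 2 mod 3 is 2 (check: 2 × 2 = 4 ≡ 1 (mod 3))
Combine: n ≡ Σ r_i×M_i×(M_i⁻¹ mod m_i) = 0×3×1 + 0×2×2 = 0 + 0 = 0
0 mod 6 = 0
n ≡ 0 (mod 6)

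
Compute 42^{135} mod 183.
123

Using successive squaring:
Binary expansion of 135: 10000111
Powers of 42 mod 183 (each is the square of the previous):
  42^1 ≡ 42 (mod 183)
  42^2 ≡ 42² = 1764 ≡ 117 (mod 183)
  42^4 ≡ 117² = 13689 ≡ 147 (mod 183)
  42^8 ≡ 147² = 21609 ≡ 15 (mod 183)
  42^16 ≡ 15² = 225 ≡ 42 (mod 183)
  42^32 ≡ 42² = 1764 ≡ 117 (mod 183)
  42^64 ≡ 117² = 13689 ≡ 147 (mod 183)
  42^128 ≡ 147² = 21609 ≡ 15 (mod 183)
135 = 128 + 4 + 2 + 1, so 42^135 = 42^128 × 42^4 × 42^2 × 42^1 ≡ 15 × 147 × 117 × 42 (mod 183)
Multiplying step by step:
  15 × 147 = 2205 ≡ 9 (mod 183)
  9 × 117 = 1053 ≡ 138 (mod 183)
  138 × 42 = 5796 ≡ 123 (mod 183)
Result: 42^135 ≡ 123 (mod 183)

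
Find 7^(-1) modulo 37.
16

Using Extended Euclidean Algorithm:
gcd(7, 37) = 1
Bezout coefficients: 7 × 16 + 37 × -3 = 1
So 7 × 16 ≡ 1 (mod 37)
The inverse is 16 mod 37 = 16
Verification: 7 × 16 = 112 = 3 × 37 + 1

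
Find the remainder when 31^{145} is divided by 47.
By Fermat: 31^{46} ≡ 1 (mod 47). 145 = 3×46 + 7. So 31^{145} ≡ 31^{7} ≡ 15 (mod 47)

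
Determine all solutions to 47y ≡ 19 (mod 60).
17

Since gcd(47, 60) = 1 divides 19, a solution exists.
Multiply both sides by the inverse of 47 mod 60:
  47^(-1) mod 60 = 23
  x ≡ 23 × 19 ≡ 437 ≡ 17 (mod 60)
Verification: 47 × 17 = 799 = 13 × 60 + 19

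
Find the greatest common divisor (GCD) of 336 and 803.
1

Using the Euclidean algorithm:
336 = 0 × 803 + 336
803 = 2 × 336 + 131
336 = 2 × 131 + 74
131 = 1 × 74 + 57
74 = 1 × 57 + 17
57 = 3 × 17 + 6
17 = 2 × 6 + 5
6 = 1 × 5 + 1
5 = 5 × 1 + 0

GCD(336, 803) = 1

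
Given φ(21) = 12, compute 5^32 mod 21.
By Euler: 5^{12} ≡ 1 (mod 21) since gcd(5, 21) = 1. 32 = 2×12 + 8. So 5^{32} ≡ 5^{8} ≡ 4 (mod 21)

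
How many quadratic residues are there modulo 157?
For prime 157, there are (p-1)/2 = (157-1)/2 = 78 quadratic residues (excluding 0).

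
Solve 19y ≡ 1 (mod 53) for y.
14

Using Extended Euclidean Algorithm:
gcd(19, 53) = 1
Bezout coefficients: 19 × 14 + 53 × -5 = 1
So 19 × 14 ≡ 1 (mod 53)
The inverse is 14 mod 53 = 14
Verification: 19 × 14 = 266 = 5 × 53 + 1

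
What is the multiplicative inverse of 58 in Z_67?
58^(-1) ≡ 52 (mod 67). Verification: 58 × 52 = 3016 ≡ 1 (mod 67)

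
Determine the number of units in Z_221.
192

Prime factorization: 221 = 13 × 17
Using the formula φ(n) = n × Π(1 - 1/p) for each prime factor p:
φ(221) = 221 × (1 - 1/13) × (1 - 1/17)
φ(221) = 192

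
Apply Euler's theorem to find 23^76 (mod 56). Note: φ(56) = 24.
By Euler: 23^{24} ≡ 1 (mod 56) since gcd(23, 56) = 1. 76 = 3×24 + 4. So 23^{76} ≡ 23^{4} ≡ 9 (mod 56)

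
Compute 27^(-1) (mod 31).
27^(-1) ≡ 23 (mod 31). Verification: 27 × 23 = 621 ≡ 1 (mod 31)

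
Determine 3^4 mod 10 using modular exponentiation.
4 = 4 (binary 100). Repeated squaring mod 10: 3^1 ≡ 3; 3^2 ≡ 3² = 9 ≡ 9; 3^4 ≡ 9² = 81 ≡ 1. So 3^4 ≡ 1 (mod 10).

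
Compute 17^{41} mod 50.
17

Using successive squaring:
Binary expansion of 41: 101001
Powers of 17 mod 50 (each is the square of the previous):
  17^1 ≡ 17 (mod 50)
  17^2 ≡ 17² = 289 ≡ 39 (mod 50)
  17^4 ≡ 39² = 1521 ≡ 21 (mod 50)
  17^8 ≡ 21² = 441 ≡ 41 (mod 50)
  17^16 ≡ 41² = 1681 ≡ 31 (mod 50)
  17^32 ≡ 31² = 961 ≡ 11 (mod 50)
41 = 32 + 8 + 1, so 17^41 = 17^32 × 17^8 × 17^1 ≡ 11 × 41 × 17 (mod 50)
Multiplying step by step:
  11 × 41 = 451 ≡ 1 (mod 50)
  1 × 17 = 17 ≡ 17 (mod 50)
Result: 17^41 ≡ 17 (mod 50)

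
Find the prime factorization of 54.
2 × 3^3

Divide by primes starting from smallest:
54 ÷ 2 = 27
27 ÷ 3 = 9
9 ÷ 3 = 3
3 ÷ 3 = 1

54 = 2 × 3^3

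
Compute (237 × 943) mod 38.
13

(237 × 943) = 223491
223491 mod 38 = 13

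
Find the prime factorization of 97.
97

Divide by primes starting from smallest:
97 ÷ 97 = 1

97 = 97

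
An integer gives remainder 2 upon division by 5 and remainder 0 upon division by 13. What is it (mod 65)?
M = 5 × 13 = 65. M₁ = 13, y₁ ≡ 2 (mod 5). M₂ = 5, y₂ ≡ 8 (mod 13). m = 2×13×2 + 0×5×8 ≡ 52 (mod 65). The smallest positive such number is 52.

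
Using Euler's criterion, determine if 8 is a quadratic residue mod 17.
By Euler's criterion: 8^{8} ≡ 1 (mod 17). Since this equals 1, 8 is a QR.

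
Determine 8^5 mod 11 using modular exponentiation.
5 = 4 + 1 (binary 101). Repeated squaring mod 11: 8^1 ≡ 8; 8^2 ≡ 8² = 64 ≡ 9; 8^4 ≡ 9² = 81 ≡ 4. Multiply: 8^5 = 8^4 × 8^1 ≡ 4 × 8 (mod 11): 4 × 8 = 32 ≡ 10. So 8^5 ≡ 10 (mod 11).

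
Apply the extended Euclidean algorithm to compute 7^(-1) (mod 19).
Extended GCD: 7(-8) + 19(3) = 1. So 7^(-1) ≡ 11 ≡ 11 (mod 19). Verify: 7 × 11 = 77 ≡ 1 (mod 19)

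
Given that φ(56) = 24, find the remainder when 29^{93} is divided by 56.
By Euler: 29^{24} ≡ 1 (mod 56) since gcd(29, 56) = 1. 93 = 3×24 + 21. So 29^{93} ≡ 29^{21} ≡ 29 (mod 56)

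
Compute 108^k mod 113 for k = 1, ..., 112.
g^1, g^2, ..., g^{112} mod 113: {108, 25, 101, 60, 39, 31, 71, 97, 80, 52, 79, 57, 54, 69, 107, 30, 76, 72, 92, 105, 40, 26, 96, 85, 27, 91, 110, 15, 38, 36, 46, 109, 20, 13, 48, 99, 70, 102, 55, 64, 19, 18, 23, 111, 10, 63, 24, 106, 35, 51, 84, 32, 66, 9, 68, 112, 5, 88, 12, 53, 74, 82, 42, 16, 33, 61, 34, 56, 59, 44, 6, 83, 37, 41, 21, 8, 73, 87, 17, 28, 86, 22, 3, 98, 75, 77, 67, 4, 93, 100, 65, 14, 43, 11, 58, 49, 94, 95, 90, 2, 103, 50, 89, 7, 78, 62, 29, 81, 47, 104, 45, 1}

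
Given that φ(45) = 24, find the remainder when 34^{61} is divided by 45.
By Euler: 34^{24} ≡ 1 (mod 45) since gcd(34, 45) = 1. 61 = 2×24 + 13. So 34^{61} ≡ 34^{13} ≡ 34 (mod 45)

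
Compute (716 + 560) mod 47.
7

(716 + 560) = 1276
1276 mod 47 = 7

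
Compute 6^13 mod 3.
Using repeated squaring. 6 ≡ 0 (mod 3). 13 = 8 + 4 + 1 (binary 1101). Repeated squaring mod 3: 0^1 ≡ 0; 0^2 ≡ 0² = 0 ≡ 0; 0^4 ≡ 0² = 0 ≡ 0; 0^8 ≡ 0² = 0 ≡ 0. Multiply: 6^13 ≡ 0^8 × 0^4 × 0^1 ≡ 0 × 0 × 0 (mod 3): 0 × 0 = 0 ≡ 0; 0 × 0 = 0 ≡ 0. So 6^13 ≡ 0 (mod 3).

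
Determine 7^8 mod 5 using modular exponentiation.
7 ≡ 2 (mod 5). 8 = 8 (binary 1000). Repeated squaring mod 5: 2^1 ≡ 2; 2^2 ≡ 2² = 4 ≡ 4; 2^4 ≡ 4² = 16 ≡ 1; 2^8 ≡ 1² = 1 ≡ 1. So 7^8 ≡ 1 (mod 5).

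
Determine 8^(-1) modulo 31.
8^(-1) ≡ 4 (mod 31). Verification: 8 × 4 = 32 ≡ 1 (mod 31)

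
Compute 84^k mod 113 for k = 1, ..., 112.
g^1, g^2, ..., g^{112} mod 113: {84, 50, 19, 14, 46, 22, 40, 83, 79, 82, 108, 32, 89, 18, 43, 109, 3, 26, 37, 57, 42, 25, 66, 7, 23, 11, 20, 98, 96, 41, 54, 16, 101, 9, 78, 111, 58, 13, 75, 85, 21, 69, 33, 60, 68, 62, 10, 49, 48, 77, 27, 8, 107, 61, 39, 112, 29, 63, 94, 99, 67, 91, 73, 30, 34, 31, 5, 81, 24, 95, 70, 4, 110, 87, 76, 56, 71, 88, 47, 106, 90, 102, 93, 15, 17, 72, 59, 97, 12, 104, 35, 2, 55, 100, 38, 28, 92, 44, 80, 53, 45, 51, 103, 64, 65, 36, 86, 105, 6, 52, 74, 1}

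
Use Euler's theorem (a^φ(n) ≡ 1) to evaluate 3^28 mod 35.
By Euler: 3^{24} ≡ 1 (mod 35) since gcd(3, 35) = 1. 28 = 1×24 + 4. So 3^{28} ≡ 3^{4} ≡ 11 (mod 35)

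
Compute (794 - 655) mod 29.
23

(794 - 655) = 139
139 mod 29 = 23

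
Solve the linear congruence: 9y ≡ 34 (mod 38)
8

Since gcd(9, 38) = 1 divides 34, a solution exists.
Multiply both sides by the inverse of 9 mod 38:
  9^(-1) mod 38 = 17
  x ≡ 17 × 34 ≡ 578 ≡ 8 (mod 38)
Verification: 9 × 8 = 72 = 1 × 38 + 34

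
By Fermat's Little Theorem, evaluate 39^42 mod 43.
By Fermat's Little Theorem, 39^{42} ≡ 1 (mod 43) since 43 is prime and gcd(39, 43) = 1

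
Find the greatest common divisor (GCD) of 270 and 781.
1

Using the Euclidean algorithm:
270 = 0 × 781 + 270
781 = 2 × 270 + 241
270 = 1 × 241 + 29
241 = 8 × 29 + 9
29 = 3 × 9 + 2
9 = 4 × 2 + 1
2 = 2 × 1 + 0

GCD(270, 781) = 1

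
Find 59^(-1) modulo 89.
86

Using Extended Euclidean Algorithm:
gcd(59, 89) = 1
Bezout coefficients: 59 × -3 + 89 × 2 = 1
So 59 × -3 ≡ 1 (mod 89)
The inverse is -3 mod 89 = 86
Verification: 59 × 86 = 5074 = 57 × 89 + 1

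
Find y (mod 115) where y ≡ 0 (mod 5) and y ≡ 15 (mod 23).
M = 5 × 23 = 115. M₁ = 23, y₁ ≡ 2 (mod 5). M₂ = 5, y₂ ≡ 14 (mod 23). y = 0×23×2 + 15×5×14 ≡ 15 (mod 115)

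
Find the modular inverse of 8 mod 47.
8^(-1) ≡ 6 (mod 47). Verification: 8 × 6 = 48 ≡ 1 (mod 47)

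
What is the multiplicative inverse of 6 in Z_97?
6^(-1) ≡ 81 (mod 97). Verification: 6 × 81 = 486 ≡ 1 (mod 97)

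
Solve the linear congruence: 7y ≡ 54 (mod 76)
62

Since gcd(7, 76) = 1 divides 54, a solution exists.
Multiply both sides by the inverse of 7 mod 76:
  7^(-1) mod 76 = 11
  x ≡ 11 × 54 ≡ 594 ≡ 62 (mod 76)
Verification: 7 × 62 = 434 = 5 × 76 + 54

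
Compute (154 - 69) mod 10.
5

(154 - 69) = 85
85 mod 10 = 5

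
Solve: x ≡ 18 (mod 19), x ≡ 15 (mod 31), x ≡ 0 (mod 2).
M = 19 × 31 × 2 = 1178. M₁ = 62, y₁ ≡ 4 (mod 19). M₂ = 38, y₂ ≡ 9 (mod 31). M₃ = 589, y₃ ≡ 1 (mod 2). x = 18×62×4 + 15×38×9 + 0×589×1 ≡ 170 (mod 1178)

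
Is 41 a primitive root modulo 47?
Yes

To verify, check if 41^(46/q) ≢ 1 (mod 47) for each prime divisor q of 46
Divisors of 46 = 46: [1, 2, 23, 46]
  41^(46/2) = 41^23 ≡ 46 (mod 47)
  41^(46/23) = 41^2 ≡ 36 (mod 47)
Conclusion: 41 is a primitive root modulo 47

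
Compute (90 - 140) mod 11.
5

(90 - 140) = -50
-50 mod 11 = 5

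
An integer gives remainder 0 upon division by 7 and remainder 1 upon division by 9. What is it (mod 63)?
M = 7 × 9 = 63. M₁ = 9, y₁ ≡ 4 (mod 7). M₂ = 7, y₂ ≡ 4 (mod 9). z = 0×9×4 + 1×7×4 ≡ 28 (mod 63). The smallest positive such number is 28.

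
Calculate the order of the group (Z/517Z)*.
460

Prime factorization: 517 = 11 × 47
Using the formula φ(n) = n × Π(1 - 1/p) for each prime factor p:
φ(517) = 517 × (1 - 1/11) × (1 - 1/47)
φ(517) = 460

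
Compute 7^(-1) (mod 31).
9

Using Extended Euclidean Algorithm:
gcd(7, 31) = 1
Bezout coefficients: 7 × 9 + 31 × -2 = 1
So 7 × 9 ≡ 1 (mod 31)
The inverse is 9 mod 31 = 9
Verification: 7 × 9 = 63 = 2 × 31 + 1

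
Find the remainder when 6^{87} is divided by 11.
By Fermat: 6^{10} ≡ 1 (mod 11). 87 = 8×10 + 7. So 6^{87} ≡ 6^{7} ≡ 8 (mod 11)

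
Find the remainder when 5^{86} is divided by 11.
By Fermat: 5^{10} ≡ 1 (mod 11). 86 = 8×10 + 6. So 5^{86} ≡ 5^{6} ≡ 5 (mod 11)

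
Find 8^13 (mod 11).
Using Fermat: 8^{10} ≡ 1 (mod 11). 13 ≡ 3 (mod 10). So 8^{13} ≡ 8^{3} ≡ 6 (mod 11)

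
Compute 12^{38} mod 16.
0

Using successive squaring:
Binary expansion of 38: 100110
Powers of 12 mod 16 (each is the square of the previous):
  12^1 ≡ 12 (mod 16)
  12^2 ≡ 12² = 144 ≡ 0 (mod 16)
  12^4 ≡ 0² = 0 ≡ 0 (mod 16)
  12^8 ≡ 0² = 0 ≡ 0 (mod 16)
  12^16 ≡ 0² = 0 ≡ 0 (mod 16)
  12^32 ≡ 0² = 0 ≡ 0 (mod 16)
38 = 32 + 4 + 2, so 12^38 = 12^32 × 12^4 × 12^2 ≡ 0 × 0 × 0 (mod 16)
Multiplying step by step:
  0 × 0 = 0 ≡ 0 (mod 16)
  0 × 0 = 0 ≡ 0 (mod 16)
Result: 12^38 ≡ 0 (mod 16)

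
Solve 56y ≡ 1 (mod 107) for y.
86

Using Extended Euclidean Algorithm:
gcd(56, 107) = 1
Bezout coefficients: 56 × -21 + 107 × 11 = 1
So 56 × -21 ≡ 1 (mod 107)
The inverse is -21 mod 107 = 86
Verification: 56 × 86 = 4816 = 45 × 107 + 1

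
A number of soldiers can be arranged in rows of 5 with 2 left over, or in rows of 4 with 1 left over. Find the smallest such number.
M = 5 × 4 = 20. M₁ = 4, y₁ ≡ 4 (mod 5). M₂ = 5, y₂ ≡ 1 (mod 4). t = 2×4×4 + 1×5×1 ≡ 17 (mod 20). The smallest positive such number is 17.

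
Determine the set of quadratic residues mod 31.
QRs mod 31: {1, 2, 4, 5, 7, 8, 9, 10, 14, 16, 18, 19, 20, 25, 28}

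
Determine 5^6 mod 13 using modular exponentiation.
6 = 4 + 2 (binary 110). Repeated squaring mod 13: 5^1 ≡ 5; 5^2 ≡ 5² = 25 ≡ 12; 5^4 ≡ 12² = 144 ≡ 1. Multiply: 5^6 = 5^4 × 5^2 ≡ 1 × 12 (mod 13): 1 × 12 = 12 ≡ 12. So 5^6 ≡ 12 (mod 13).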